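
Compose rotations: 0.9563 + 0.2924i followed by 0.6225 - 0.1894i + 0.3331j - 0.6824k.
0.6507 + 0.0009i + 0.119j - 0.75k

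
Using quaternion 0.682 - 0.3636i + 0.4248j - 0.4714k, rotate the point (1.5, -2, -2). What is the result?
(-2.221, -2.201, 0.689)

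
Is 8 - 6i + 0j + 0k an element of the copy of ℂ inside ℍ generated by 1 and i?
Yes. The quaternion 8 - 6i has j- and k-coefficients y = z = 0, so it lies in the complex subalgebra spanned by 1 and i.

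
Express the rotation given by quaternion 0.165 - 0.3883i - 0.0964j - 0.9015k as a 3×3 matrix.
[[-0.644, 0.3724, 0.6683], [-0.2226, -0.927, 0.3019], [0.7319, 0.0457, 0.6799]]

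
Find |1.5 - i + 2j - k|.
2.872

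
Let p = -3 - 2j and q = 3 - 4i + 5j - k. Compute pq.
1 + 14i - 21j - 5k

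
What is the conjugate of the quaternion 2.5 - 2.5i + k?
2.5 + 2.5i - k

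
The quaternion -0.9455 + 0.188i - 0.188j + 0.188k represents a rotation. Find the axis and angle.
axis = (√3/3, -√3/3, √3/3), θ = 322°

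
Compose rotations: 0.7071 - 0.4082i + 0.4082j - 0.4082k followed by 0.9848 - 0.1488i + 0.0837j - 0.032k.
0.5884 - 0.5283i + 0.4135j - 0.4512k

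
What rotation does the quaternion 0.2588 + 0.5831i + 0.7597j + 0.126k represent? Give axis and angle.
axis = (0.6037, 0.7865, 0.1304), θ = 5π/6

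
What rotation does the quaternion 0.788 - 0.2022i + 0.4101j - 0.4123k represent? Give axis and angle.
axis = (-0.3284, 0.6661, -0.6697), θ = 76°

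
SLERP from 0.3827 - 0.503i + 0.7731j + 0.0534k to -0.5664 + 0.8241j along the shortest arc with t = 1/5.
0.1922 - 0.4375i + 0.8772j + 0.0464k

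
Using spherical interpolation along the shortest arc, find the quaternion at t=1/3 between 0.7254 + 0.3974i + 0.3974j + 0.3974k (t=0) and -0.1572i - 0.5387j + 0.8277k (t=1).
0.616 + 0.2612i + 0.076j + 0.7393k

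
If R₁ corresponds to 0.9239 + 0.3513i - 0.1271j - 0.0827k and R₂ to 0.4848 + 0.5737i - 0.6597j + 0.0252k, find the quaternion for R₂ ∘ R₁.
0.1646 + 0.7581i - 0.6148j + 0.142k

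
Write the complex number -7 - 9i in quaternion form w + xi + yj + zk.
-7 - 9i + 0j + 0k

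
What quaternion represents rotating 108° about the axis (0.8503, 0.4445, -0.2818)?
0.5878 + 0.6879i + 0.3596j - 0.228k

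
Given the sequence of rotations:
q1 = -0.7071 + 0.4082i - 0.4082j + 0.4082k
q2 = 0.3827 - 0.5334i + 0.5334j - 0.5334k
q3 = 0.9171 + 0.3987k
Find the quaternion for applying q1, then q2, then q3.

q2 · q1 = 0.3826 + 0.5334i - 0.5334j + 0.5334k
q3 · q2 · q1 = 0.1382 + 0.7018i - 0.2765j + 0.6417k
0.1382 + 0.7018i - 0.2765j + 0.6417k


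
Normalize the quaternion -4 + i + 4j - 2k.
-0.6576 + 0.1644i + 0.6576j - 0.3288k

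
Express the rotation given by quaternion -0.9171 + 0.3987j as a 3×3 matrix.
[[0.6821, 0, -0.7313], [0, 1, 0], [0.7313, 0, 0.6821]]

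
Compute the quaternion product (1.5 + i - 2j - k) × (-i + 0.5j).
2 - i + 1.75j - 1.5k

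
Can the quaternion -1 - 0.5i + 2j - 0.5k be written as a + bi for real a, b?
No. The quaternion -1 - 0.5i + 2j - 0.5k has j-coefficient y = 2 and k-coefficient z = -0.5, not both zero, so it does not lie in the complex subalgebra spanned by 1 and i.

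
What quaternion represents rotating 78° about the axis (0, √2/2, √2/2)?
0.7771 + 0.445j + 0.445k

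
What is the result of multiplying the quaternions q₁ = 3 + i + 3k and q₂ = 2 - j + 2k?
5i - 5j + 11k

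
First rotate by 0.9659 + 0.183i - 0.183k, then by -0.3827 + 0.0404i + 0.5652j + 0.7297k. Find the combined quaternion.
-0.2435 - 0.1344i + 0.6869j + 0.6714k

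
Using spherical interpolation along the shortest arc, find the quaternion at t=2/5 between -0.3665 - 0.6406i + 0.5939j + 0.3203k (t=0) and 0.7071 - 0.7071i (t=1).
0.1024 - 0.8568i + 0.4449j + 0.2399k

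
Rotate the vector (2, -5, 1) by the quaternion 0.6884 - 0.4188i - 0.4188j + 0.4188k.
(0.799, 0.588, 5.387)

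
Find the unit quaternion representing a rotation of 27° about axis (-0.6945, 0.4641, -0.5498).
0.9724 - 0.1621i + 0.1083j - 0.1283k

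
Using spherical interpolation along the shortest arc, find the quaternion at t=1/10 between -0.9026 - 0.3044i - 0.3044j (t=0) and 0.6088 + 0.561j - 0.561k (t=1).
-0.8954 - 0.2793i - 0.3412j + 0.0619k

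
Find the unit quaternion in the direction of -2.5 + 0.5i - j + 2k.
-0.7372 + 0.1474i - 0.2949j + 0.5898k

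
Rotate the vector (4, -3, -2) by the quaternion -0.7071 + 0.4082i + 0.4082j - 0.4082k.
(3.887, 2.154, 3.041)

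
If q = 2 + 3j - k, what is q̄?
2 - 3j + k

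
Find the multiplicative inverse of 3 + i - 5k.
0.0857 - 0.0286i + 0.1429k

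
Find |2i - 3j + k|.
√14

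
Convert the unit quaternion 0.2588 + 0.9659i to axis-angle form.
axis = (1, 0, 0), θ = 5π/6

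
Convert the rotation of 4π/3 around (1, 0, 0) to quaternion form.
-0.5 + 0.866i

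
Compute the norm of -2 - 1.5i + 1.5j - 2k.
3.536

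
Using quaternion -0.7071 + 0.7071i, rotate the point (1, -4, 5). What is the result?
(1, 5, 4)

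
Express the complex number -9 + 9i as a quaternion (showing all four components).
-9 + 9i + 0j + 0k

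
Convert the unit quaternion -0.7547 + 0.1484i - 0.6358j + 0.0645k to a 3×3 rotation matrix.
[[0.1832, -0.0913, 0.9788], [-0.2861, 0.9476, 0.142], [-0.9405, -0.306, 0.1475]]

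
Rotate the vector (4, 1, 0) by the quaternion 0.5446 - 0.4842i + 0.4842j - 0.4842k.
(0.307, -3.923, -1.23)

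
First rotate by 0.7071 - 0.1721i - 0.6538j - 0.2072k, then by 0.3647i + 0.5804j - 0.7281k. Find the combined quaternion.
0.2914 - 0.3384i + 0.6113j - 0.6534k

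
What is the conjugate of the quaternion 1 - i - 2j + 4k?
1 + i + 2j - 4k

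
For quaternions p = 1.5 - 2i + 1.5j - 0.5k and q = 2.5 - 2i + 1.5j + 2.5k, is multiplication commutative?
No: pq = -1.25 - 3.5i + 12j + 2.5k ≠ -1.25 - 12.5i + 2.5k = qp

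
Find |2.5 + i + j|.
2.872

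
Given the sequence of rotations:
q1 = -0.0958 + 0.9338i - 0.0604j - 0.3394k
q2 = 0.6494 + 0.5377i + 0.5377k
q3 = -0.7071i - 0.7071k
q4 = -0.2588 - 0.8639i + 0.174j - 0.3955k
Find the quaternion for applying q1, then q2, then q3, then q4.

q2 · q1 = -0.3818 + 0.5874i + 0.6454j - 0.3044k
q3 · q2 · q1 = 0.2001 + 0.7263i - 0.6306j - 0.1864k
q4 · q3 · q2 · q1 = 0.6117 - 0.6427i - 0.2503j + 0.3875k
0.6117 - 0.6427i - 0.2503j + 0.3875k


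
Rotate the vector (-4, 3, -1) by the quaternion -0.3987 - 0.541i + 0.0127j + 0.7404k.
(2.928, 0.784, 4.1)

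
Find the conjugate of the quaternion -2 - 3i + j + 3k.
-2 + 3i - j - 3k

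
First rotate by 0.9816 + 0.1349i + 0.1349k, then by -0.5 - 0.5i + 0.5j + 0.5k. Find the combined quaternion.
-0.4908 - 0.4908i + 0.6257j + 0.3559k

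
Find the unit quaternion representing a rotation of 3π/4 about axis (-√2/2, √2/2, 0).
0.3827 - 0.6533i + 0.6533j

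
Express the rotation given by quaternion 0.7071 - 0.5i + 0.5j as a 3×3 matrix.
[[0.5, -0.5, 0.7071], [-0.5, 0.5, 0.7071], [-0.7071, -0.7071, 0]]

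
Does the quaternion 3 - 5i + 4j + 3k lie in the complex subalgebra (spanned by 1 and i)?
No. The quaternion 3 - 5i + 4j + 3k has j-coefficient y = 4 and k-coefficient z = 3, not both zero, so it does not lie in the complex subalgebra spanned by 1 and i.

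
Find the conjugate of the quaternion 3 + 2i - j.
3 - 2i + j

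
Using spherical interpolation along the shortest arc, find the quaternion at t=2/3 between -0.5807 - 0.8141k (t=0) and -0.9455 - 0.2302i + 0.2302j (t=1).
-0.9184 - 0.1688i + 0.1688j - 0.3155k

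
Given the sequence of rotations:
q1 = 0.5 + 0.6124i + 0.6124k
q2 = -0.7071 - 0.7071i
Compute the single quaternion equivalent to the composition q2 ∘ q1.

q2 · q1 = 0.0795 - 0.7866i + 0.433j - 0.433k
0.0795 - 0.7866i + 0.433j - 0.433k


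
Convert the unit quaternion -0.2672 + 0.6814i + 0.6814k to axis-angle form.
axis = (√2/2, 0, √2/2), θ = 211°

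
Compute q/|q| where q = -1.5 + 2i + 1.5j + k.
-0.4867 + 0.6489i + 0.4867j + 0.3244k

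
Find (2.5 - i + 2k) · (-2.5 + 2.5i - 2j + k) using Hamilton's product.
-5.75 + 12.75i + j - 0.5k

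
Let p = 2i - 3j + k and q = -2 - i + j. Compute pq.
5 - 5i + 5j - 3k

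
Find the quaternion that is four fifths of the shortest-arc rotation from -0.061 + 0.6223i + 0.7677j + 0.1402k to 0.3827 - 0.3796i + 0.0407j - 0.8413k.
-0.353 + 0.4945i + 0.1614j + 0.7777k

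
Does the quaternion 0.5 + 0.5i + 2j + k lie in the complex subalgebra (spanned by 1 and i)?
No. The quaternion 0.5 + 0.5i + 2j + k has j-coefficient y = 2 and k-coefficient z = 1, not both zero, so it does not lie in the complex subalgebra spanned by 1 and i.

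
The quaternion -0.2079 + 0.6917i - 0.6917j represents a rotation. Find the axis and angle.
axis = (√2/2, -√2/2, 0), θ = 204°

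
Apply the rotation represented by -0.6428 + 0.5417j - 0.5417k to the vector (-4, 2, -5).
(2.784, 0.975, -6.025)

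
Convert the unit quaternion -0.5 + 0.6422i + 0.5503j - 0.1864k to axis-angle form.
axis = (0.7416, 0.6354, -0.2152), θ = 4π/3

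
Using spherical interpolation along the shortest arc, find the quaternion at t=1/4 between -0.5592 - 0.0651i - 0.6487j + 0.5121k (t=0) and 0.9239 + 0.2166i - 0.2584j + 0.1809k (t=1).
-0.7857 - 0.1276i - 0.4713j + 0.3797k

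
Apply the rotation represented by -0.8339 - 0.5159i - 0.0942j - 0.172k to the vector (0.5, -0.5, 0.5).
(0.724, -0.426, -0.211)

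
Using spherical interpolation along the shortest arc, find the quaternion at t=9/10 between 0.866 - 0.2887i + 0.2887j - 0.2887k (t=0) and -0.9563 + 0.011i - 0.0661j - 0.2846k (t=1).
0.9682 - 0.0414i + 0.0917j + 0.2289k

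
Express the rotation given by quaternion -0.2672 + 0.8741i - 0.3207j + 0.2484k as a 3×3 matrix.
[[0.6709, -0.4279, 0.6056], [-0.6934, -0.6515, 0.3078], [0.2629, -0.6264, -0.7338]]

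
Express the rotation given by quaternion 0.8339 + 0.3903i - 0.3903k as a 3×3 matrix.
[[0.6953, 0.6509, -0.3047], [-0.6509, 0.3907, -0.6509], [-0.3047, 0.6509, 0.6953]]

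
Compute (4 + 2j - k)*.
4 - 2j + k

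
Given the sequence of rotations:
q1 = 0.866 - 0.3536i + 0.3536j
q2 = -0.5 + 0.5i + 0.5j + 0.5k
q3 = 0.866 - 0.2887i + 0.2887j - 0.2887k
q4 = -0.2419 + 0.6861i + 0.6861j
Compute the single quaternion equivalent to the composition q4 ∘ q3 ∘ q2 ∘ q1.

q2 · q1 = -0.433 + 0.433i + 0.0794j + 0.7866k
q3 · q2 · q1 = -0.0458 + 0.75i + 0.0458j + 0.6583k
q4 · q3 · q2 · q1 = -0.5349 + 0.2388i - 0.4942j - 0.6424k
-0.5349 + 0.2388i - 0.4942j - 0.6424k


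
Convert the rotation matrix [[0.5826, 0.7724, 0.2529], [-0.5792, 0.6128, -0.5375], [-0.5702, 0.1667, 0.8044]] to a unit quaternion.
0.866 + 0.2033i + 0.2376j - 0.3902k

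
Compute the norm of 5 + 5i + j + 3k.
√60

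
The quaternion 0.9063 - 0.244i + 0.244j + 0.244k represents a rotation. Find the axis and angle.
axis = (-√3/3, √3/3, √3/3), θ = 50°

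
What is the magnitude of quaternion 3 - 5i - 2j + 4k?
√54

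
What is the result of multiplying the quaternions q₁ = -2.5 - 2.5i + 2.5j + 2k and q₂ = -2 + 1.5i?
8.75 + 1.25i - 2j - 7.75k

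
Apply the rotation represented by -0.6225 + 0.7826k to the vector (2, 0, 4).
(-0.45, -1.949, 4)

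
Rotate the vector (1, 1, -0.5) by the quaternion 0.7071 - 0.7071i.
(1, -0.5, -1)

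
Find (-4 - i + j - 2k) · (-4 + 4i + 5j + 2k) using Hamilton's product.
19 - 30j - 9k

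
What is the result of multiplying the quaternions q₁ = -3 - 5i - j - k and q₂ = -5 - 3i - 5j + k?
-4 + 28i + 28j + 24k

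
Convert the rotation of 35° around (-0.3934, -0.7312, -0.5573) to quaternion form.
0.9537 - 0.1183i - 0.2199j - 0.1676k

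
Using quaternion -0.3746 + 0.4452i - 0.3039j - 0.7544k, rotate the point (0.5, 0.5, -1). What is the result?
(-0.135, -0.912, -0.806)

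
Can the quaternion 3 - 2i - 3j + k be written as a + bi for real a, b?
No. The quaternion 3 - 2i - 3j + k has j-coefficient y = -3 and k-coefficient z = 1, not both zero, so it does not lie in the complex subalgebra spanned by 1 and i.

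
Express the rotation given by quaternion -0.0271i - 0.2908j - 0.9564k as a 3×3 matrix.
[[-0.9985, 0.0158, 0.0518], [0.0158, -0.8309, 0.5562], [0.0518, 0.5562, 0.8294]]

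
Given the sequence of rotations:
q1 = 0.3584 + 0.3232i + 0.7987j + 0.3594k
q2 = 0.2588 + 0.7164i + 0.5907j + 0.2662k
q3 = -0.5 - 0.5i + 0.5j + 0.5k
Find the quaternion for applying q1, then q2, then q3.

q2 · q1 = -0.7063 + 0.3401i + 0.247j + 0.5697k
q3 · q2 · q1 = 0.1148 + 0.3444i - 0.0217j - 0.9315k
0.1148 + 0.3444i - 0.0217j - 0.9315k


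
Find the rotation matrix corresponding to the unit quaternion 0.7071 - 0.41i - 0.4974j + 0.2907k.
[[0.3362, -0.0032, -0.9418], [0.819, 0.4948, 0.2906], [0.465, -0.869, 0.169]]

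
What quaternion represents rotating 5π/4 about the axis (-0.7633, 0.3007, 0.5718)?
-0.3827 - 0.7052i + 0.2778j + 0.5283k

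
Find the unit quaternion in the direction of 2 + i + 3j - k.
0.5164 + 0.2582i + 0.7746j - 0.2582k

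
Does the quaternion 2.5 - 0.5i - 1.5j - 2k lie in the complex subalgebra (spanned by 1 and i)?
No. The quaternion 2.5 - 0.5i - 1.5j - 2k has j-coefficient y = -1.5 and k-coefficient z = -2, not both zero, so it does not lie in the complex subalgebra spanned by 1 and i.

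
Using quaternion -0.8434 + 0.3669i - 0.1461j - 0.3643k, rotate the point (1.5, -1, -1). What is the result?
(1.78, -0.43, -0.946)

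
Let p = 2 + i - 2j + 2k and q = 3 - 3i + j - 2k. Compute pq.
15 - i - 8j - 3k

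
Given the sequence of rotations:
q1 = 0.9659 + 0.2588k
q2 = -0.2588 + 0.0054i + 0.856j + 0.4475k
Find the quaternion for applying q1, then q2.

q2 · q1 = -0.3658 + 0.2267i + 0.8254j + 0.3653k
-0.3658 + 0.2267i + 0.8254j + 0.3653k


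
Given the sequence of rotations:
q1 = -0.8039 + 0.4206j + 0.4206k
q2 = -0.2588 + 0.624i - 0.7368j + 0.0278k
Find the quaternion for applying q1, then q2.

q2 · q1 = 0.5063 - 0.8232i + 0.221j + 0.1313k
0.5063 - 0.8232i + 0.221j + 0.1313k


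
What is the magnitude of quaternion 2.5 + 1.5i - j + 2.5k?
3.969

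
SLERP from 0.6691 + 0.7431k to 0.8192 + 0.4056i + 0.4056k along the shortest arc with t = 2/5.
0.7574 + 0.1695i + 0.6305k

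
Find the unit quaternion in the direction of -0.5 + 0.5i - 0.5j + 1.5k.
-0.2887 + 0.2887i - 0.2887j + 0.866k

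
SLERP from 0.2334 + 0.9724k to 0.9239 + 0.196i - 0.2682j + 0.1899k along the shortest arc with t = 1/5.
0.4353 + 0.0491i - 0.0672j + 0.8964k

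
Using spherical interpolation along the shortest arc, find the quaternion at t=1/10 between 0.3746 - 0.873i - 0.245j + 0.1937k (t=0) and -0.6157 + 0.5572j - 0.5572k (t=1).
0.4258 - 0.8173i - 0.2974j + 0.2493k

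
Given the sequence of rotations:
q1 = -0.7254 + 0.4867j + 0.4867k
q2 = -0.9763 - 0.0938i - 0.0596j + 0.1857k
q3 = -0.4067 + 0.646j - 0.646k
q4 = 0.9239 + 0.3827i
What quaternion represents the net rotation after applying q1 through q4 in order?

q2 · q1 = 0.6468 - 0.0513i - 0.3863j - 0.6555k
q3 · q2 · q1 = -0.437 - 0.6521i + 0.6081j - 0.1181k
q4 · q3 · q2 · q1 = -0.1542 - 0.7697i + 0.607j + 0.1236k
-0.1542 - 0.7697i + 0.607j + 0.1236k


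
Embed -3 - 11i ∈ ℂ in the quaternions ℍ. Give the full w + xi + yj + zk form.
-3 - 11i + 0j + 0k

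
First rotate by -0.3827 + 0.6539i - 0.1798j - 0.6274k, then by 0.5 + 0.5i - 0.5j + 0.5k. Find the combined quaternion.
-0.2945 + 0.5392i + 0.7421j - 0.268k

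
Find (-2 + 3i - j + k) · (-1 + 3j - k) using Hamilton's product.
6 - 5i - 2j + 10k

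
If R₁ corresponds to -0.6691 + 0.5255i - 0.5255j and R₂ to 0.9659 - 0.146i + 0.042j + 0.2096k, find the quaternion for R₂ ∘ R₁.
-0.5475 + 0.7154i - 0.4255j - 0.0856k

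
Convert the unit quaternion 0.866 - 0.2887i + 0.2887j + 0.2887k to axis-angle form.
axis = (-√3/3, √3/3, √3/3), θ = π/3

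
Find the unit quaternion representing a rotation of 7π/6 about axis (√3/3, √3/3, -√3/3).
-0.2588 + 0.5577i + 0.5577j - 0.5577k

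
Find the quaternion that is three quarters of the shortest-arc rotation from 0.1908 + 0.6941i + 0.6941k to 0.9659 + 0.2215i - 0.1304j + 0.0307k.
0.8729 + 0.4067i - 0.1097j + 0.2462k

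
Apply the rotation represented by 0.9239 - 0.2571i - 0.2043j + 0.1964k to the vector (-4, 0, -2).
(-2.401, -2.661, -2.675)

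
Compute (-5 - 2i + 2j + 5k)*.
-5 + 2i - 2j - 5k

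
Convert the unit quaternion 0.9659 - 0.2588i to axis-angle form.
axis = (-1, 0, 0), θ = π/6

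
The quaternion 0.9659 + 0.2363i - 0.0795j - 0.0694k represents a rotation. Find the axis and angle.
axis = (0.9131, -0.3072, -0.2682), θ = π/6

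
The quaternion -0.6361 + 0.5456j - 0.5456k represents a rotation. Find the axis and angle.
axis = (0, √2/2, -√2/2), θ = 259°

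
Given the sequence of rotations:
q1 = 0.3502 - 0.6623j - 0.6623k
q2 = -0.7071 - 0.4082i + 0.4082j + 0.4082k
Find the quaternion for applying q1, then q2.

q2 · q1 = 0.2931 - 0.143i + 0.3409j + 0.8816k
0.2931 - 0.143i + 0.3409j + 0.8816k


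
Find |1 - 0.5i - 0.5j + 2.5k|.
2.784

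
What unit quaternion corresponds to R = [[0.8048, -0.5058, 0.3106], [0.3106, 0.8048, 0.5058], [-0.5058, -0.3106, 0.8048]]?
0.9239 - 0.2209i + 0.2209j + 0.2209k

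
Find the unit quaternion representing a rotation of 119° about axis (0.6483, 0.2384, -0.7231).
0.5075 + 0.5586i + 0.2054j - 0.623k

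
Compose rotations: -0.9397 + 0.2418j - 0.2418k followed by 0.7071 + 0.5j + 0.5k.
-0.6645 - 0.2418i - 0.2989j - 0.6408k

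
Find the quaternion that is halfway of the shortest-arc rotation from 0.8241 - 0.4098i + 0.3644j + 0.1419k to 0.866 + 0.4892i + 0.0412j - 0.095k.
0.971 + 0.0456i + 0.233j + 0.0269k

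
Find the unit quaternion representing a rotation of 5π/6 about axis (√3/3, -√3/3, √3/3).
0.2588 + 0.5577i - 0.5577j + 0.5577k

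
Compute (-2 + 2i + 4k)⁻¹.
-0.0833 - 0.0833i - 0.1667k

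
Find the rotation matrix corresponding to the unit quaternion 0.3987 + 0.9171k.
[[-0.6821, -0.7313, 0], [0.7313, -0.6821, 0], [0, 0, 1]]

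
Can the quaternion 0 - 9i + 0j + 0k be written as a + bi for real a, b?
Yes. The quaternion -9i has j- and k-coefficients y = z = 0, so it lies in the complex subalgebra spanned by 1 and i.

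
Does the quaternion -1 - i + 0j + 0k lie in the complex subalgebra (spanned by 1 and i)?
Yes. The quaternion -1 - i has j- and k-coefficients y = z = 0, so it lies in the complex subalgebra spanned by 1 and i.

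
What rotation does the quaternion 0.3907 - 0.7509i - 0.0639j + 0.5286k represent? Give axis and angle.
axis = (-0.8157, -0.0694, 0.5742), θ = 134°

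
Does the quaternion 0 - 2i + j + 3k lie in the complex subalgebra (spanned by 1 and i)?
No. The quaternion -2i + j + 3k has j-coefficient y = 1 and k-coefficient z = 3, not both zero, so it does not lie in the complex subalgebra spanned by 1 and i.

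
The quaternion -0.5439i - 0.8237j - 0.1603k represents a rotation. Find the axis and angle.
axis = (-0.5439, -0.8237, -0.1603), θ = π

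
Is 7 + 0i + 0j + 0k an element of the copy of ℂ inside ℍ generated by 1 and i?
Yes. The quaternion 7 has j- and k-coefficients y = z = 0, so it lies in the complex subalgebra spanned by 1 and i.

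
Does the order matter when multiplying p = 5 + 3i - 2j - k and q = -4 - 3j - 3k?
Yes: pq = -29 - 9i + 2j - 20k ≠ -29 - 15i - 16j - 2k = qp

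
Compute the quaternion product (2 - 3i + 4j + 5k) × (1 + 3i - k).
16 - i + 16j - 9k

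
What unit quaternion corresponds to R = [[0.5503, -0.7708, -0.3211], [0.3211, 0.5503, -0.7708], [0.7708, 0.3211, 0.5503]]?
0.8141 + 0.3353i - 0.3353j + 0.3353k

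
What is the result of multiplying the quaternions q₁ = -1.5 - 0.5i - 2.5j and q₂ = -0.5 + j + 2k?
3.25 - 4.75i + 0.75j - 3.5k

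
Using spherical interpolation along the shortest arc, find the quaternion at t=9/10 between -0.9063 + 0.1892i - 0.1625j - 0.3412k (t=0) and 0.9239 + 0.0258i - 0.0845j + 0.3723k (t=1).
-0.9267 - 0.004i + 0.0598j - 0.371k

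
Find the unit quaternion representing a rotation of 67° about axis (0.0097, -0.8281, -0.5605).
0.8339 + 0.0054i - 0.4571j - 0.3094k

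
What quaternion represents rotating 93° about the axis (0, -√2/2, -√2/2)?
0.6884 - 0.5129j - 0.5129k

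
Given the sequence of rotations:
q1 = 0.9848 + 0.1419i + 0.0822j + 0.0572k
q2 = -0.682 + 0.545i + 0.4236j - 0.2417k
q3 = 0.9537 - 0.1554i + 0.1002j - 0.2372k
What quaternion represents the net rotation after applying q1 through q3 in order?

q2 · q1 = -0.77 + 0.484i + 0.2956j - 0.2923k
q3 · q2 · q1 = -0.7581 + 0.6221i + 0.0445j - 0.1906k
-0.7581 + 0.6221i + 0.0445j - 0.1906k


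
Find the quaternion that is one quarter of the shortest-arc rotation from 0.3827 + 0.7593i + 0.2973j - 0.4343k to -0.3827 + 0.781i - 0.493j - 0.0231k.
0.2012 + 0.8994i + 0.0927j - 0.3769k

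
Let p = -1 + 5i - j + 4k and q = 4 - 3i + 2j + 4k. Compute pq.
-3 + 11i - 38j + 19k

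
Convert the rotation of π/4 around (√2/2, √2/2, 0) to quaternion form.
0.9239 + 0.2706i + 0.2706j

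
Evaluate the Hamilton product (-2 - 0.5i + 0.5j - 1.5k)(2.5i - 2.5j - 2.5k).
-1.25 - 10i + 5k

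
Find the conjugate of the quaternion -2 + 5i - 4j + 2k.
-2 - 5i + 4j - 2k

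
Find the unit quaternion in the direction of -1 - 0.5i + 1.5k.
-0.5345 - 0.2673i + 0.8018k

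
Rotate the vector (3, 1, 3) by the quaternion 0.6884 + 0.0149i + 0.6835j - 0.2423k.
(3, -1.113, -2.96)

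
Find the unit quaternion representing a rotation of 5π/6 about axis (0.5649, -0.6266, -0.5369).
0.2588 + 0.5457i - 0.6052j - 0.5186k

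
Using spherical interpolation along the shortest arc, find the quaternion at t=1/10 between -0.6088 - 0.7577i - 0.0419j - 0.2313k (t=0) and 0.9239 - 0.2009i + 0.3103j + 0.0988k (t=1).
-0.6857 - 0.6864i - 0.0777j - 0.2293k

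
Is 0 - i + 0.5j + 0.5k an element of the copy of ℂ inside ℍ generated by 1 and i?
No. The quaternion -i + 0.5j + 0.5k has j-coefficient y = 0.5 and k-coefficient z = 0.5, not both zero, so it does not lie in the complex subalgebra spanned by 1 and i.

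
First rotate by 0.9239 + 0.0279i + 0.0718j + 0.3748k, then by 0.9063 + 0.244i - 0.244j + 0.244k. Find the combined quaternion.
0.7566 + 0.1417i - 0.245j + 0.5894k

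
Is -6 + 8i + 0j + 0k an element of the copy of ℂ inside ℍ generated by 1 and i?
Yes. The quaternion -6 + 8i has j- and k-coefficients y = z = 0, so it lies in the complex subalgebra spanned by 1 and i.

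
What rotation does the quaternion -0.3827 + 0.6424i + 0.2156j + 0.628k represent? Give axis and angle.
axis = (0.6953, 0.2334, 0.6797), θ = 5π/4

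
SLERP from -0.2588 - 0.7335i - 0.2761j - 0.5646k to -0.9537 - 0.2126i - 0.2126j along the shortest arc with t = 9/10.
-0.9258 - 0.2893i - 0.2332j - 0.0693k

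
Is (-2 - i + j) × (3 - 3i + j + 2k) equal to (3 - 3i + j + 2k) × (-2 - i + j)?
No: pq = -10 + 5i + 3j - 2k ≠ -10 + i - j - 6k = qp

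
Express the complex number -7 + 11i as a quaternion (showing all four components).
-7 + 11i + 0j + 0k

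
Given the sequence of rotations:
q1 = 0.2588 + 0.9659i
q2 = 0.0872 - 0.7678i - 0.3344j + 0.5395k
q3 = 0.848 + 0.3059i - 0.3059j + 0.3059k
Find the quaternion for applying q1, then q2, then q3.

q2 · q1 = 0.7642 - 0.1145i + 0.4346j + 0.4626k
q3 · q2 · q1 = 0.6745 - 0.1378i - 0.0418j + 0.724k
0.6745 - 0.1378i - 0.0418j + 0.724k


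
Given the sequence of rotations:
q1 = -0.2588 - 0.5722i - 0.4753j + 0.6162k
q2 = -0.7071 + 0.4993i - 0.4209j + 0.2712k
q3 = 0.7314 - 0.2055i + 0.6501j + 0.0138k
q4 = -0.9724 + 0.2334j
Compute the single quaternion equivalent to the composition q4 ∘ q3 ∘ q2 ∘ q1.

q2 · q1 = 0.1015 + 0.1449i - 0.0178j - 0.9841k
q3 · q2 · q1 = 0.1292 - 0.5544i - 0.1473j - 0.8089k
q4 · q3 · q2 · q1 = -0.0913 + 0.3503i + 0.1734j + 0.916k
-0.0913 + 0.3503i + 0.1734j + 0.916k


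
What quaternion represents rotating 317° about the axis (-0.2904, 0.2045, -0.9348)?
-0.9304 - 0.1064i + 0.0749j - 0.3426k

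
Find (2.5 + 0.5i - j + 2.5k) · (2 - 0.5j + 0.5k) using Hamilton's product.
3.25 + 1.75i - 3.5j + 6k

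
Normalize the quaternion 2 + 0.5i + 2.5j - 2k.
0.5252 + 0.1313i + 0.6565j - 0.5252k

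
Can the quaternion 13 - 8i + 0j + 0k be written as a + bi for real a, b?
Yes. The quaternion 13 - 8i has j- and k-coefficients y = z = 0, so it lies in the complex subalgebra spanned by 1 and i.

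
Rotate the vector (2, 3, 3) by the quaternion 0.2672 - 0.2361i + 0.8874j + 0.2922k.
(-2.208, 3.562, -2.106)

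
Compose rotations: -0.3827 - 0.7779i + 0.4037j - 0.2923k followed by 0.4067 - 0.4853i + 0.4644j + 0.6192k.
-0.5396 - 0.5164i - 0.6371j - 0.1905k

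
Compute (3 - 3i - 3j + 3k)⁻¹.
0.0833 + 0.0833i + 0.0833j - 0.0833k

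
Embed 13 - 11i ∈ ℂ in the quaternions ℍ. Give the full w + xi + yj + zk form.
13 - 11i + 0j + 0k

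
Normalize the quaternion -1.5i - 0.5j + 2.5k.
-0.5071i - 0.169j + 0.8452k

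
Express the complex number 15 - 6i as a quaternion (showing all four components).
15 - 6i + 0j + 0k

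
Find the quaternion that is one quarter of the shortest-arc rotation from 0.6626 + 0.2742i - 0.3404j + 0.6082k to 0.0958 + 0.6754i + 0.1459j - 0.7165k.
0.5412 + 0.0101i - 0.3437j + 0.7674k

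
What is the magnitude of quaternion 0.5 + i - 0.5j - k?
1.581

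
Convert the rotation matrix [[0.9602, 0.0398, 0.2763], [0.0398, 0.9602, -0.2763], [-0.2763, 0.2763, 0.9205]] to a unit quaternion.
0.9799 + 0.141i + 0.141j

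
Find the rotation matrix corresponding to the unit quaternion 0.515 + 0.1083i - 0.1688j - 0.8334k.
[[-0.4461, 0.8218, -0.3544], [-0.895, -0.4126, 0.1698], [-0.0067, 0.3929, 0.9196]]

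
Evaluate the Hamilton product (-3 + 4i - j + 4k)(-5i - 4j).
16 + 31i - 8j - 21k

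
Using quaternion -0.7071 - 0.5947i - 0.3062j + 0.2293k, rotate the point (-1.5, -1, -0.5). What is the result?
(-1.83, 0.243, 0.305)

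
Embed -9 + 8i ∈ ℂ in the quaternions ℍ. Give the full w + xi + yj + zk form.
-9 + 8i + 0j + 0k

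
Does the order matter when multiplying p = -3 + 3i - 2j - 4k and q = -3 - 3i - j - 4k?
Yes: pq = 4i + 33j + 15k ≠ -4i - 15j + 33k = qp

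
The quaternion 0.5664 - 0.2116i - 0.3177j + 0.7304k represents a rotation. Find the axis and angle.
axis = (-0.2568, -0.3855, 0.8863), θ = 111°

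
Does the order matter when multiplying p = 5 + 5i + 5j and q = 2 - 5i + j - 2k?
Yes: pq = 30 - 25i + 25j + 20k ≠ 30 - 5i + 5j - 40k = qp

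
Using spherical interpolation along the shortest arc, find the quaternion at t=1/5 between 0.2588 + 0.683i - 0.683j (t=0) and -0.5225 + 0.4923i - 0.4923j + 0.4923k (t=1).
0.0972 + 0.6989i - 0.6989j + 0.1164k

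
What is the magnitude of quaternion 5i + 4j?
√41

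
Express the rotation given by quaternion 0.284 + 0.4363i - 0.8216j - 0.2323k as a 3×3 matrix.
[[-0.458, -0.585, -0.6694], [-0.8489, 0.5114, 0.1339], [0.264, 0.6295, -0.7308]]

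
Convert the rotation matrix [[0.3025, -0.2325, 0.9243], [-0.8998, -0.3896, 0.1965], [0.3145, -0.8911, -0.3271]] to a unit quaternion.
-0.3827 + 0.7105i - 0.3984j + 0.4359k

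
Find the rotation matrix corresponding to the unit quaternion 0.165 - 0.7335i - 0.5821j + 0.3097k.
[[0.1305, 0.7517, -0.6464], [0.9561, -0.2679, -0.1185], [-0.2622, -0.6026, -0.7537]]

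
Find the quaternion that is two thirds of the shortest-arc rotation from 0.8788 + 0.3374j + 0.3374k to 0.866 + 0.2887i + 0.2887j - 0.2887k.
0.9211 + 0.2018i + 0.323j - 0.0805k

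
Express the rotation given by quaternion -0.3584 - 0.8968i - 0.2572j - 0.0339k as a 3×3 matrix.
[[0.8654, 0.437, 0.2452], [0.4856, -0.6108, -0.6254], [-0.1236, 0.6603, -0.7408]]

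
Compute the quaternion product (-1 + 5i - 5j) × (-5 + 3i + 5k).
-10 - 53i + 10k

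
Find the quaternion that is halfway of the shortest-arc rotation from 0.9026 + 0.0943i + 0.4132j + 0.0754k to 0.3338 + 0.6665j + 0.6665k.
0.6854 + 0.0523i + 0.5986j + 0.4113k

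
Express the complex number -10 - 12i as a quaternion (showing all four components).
-10 - 12i + 0j + 0k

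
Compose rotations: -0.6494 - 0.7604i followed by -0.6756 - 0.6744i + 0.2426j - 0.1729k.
-0.0741 + 0.9517i - 0.0261j + 0.2968k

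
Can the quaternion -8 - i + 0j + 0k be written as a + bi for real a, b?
Yes. The quaternion -8 - i has j- and k-coefficients y = z = 0, so it lies in the complex subalgebra spanned by 1 and i.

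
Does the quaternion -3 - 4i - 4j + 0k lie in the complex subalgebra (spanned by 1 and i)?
No. The quaternion -3 - 4i - 4j has j-coefficient y = -4 and k-coefficient z = 0, not both zero, so it does not lie in the complex subalgebra spanned by 1 and i.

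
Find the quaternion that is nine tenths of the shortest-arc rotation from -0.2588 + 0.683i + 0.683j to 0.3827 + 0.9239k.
-0.4111 + 0.1006i + 0.1006j - 0.9004k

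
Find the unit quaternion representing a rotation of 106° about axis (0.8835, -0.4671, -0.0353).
0.6018 + 0.7056i - 0.373j - 0.0282k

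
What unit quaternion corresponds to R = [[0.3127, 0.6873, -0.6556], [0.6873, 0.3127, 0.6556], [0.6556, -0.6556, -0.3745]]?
0.5592 - 0.5862i - 0.5862j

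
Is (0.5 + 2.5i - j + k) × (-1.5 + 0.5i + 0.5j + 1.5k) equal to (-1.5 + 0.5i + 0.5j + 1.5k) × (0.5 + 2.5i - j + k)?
No: pq = -3 - 5.5i - 1.5j + k ≠ -3 - 1.5i + 5j - 2.5k = qp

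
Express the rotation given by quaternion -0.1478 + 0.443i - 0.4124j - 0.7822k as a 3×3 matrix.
[[-0.5638, -0.5966, -0.5711], [-0.1342, -0.6162, 0.7761], [-0.8149, 0.5142, 0.2674]]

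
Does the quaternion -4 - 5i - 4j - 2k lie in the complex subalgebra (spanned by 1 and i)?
No. The quaternion -4 - 5i - 4j - 2k has j-coefficient y = -4 and k-coefficient z = -2, not both zero, so it does not lie in the complex subalgebra spanned by 1 and i.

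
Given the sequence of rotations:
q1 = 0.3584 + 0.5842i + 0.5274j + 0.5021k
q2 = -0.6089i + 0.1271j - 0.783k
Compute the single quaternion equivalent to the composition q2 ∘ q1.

q2 · q1 = 0.6818 + 0.2585i - 0.1061j - 0.676k
0.6818 + 0.2585i - 0.1061j - 0.676k


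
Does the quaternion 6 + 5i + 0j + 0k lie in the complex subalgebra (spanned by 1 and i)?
Yes. The quaternion 6 + 5i has j- and k-coefficients y = z = 0, so it lies in the complex subalgebra spanned by 1 and i.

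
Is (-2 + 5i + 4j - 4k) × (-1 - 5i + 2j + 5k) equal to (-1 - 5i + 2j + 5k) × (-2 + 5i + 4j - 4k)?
No: pq = 39 + 33i - 13j + 24k ≠ 39 - 23i - 3j - 36k = qp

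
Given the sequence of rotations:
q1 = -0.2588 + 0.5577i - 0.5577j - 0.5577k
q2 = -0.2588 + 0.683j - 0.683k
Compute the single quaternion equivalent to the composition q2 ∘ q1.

q2 · q1 = 0.067 - 0.9062i - 0.4133j - 0.0598k
0.067 - 0.9062i - 0.4133j - 0.0598k


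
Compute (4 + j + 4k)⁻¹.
0.1212 - 0.0303j - 0.1212k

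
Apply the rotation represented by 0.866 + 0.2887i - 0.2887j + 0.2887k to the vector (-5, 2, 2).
(-5.333, -1.667, -1.334)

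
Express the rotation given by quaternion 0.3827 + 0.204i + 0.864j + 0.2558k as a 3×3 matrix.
[[-0.6239, 0.1567, 0.7657], [0.5483, 0.7859, 0.2859], [-0.5569, 0.5982, -0.5762]]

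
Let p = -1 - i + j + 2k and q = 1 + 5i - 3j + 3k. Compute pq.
1 + 3i + 17j - 3k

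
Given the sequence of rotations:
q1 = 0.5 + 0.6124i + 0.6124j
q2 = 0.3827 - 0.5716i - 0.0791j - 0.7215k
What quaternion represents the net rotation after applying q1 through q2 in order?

q2 · q1 = 0.5898 + 0.3904i - 0.247j - 0.6624k
0.5898 + 0.3904i - 0.247j - 0.6624k


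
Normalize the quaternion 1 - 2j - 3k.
0.2673 - 0.5345j - 0.8018k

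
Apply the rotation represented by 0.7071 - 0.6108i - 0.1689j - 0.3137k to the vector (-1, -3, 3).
(-2.263, 2.975, 2.242)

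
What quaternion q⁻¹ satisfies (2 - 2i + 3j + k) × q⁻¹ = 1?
0.1111 + 0.1111i - 0.1667j - 0.0556k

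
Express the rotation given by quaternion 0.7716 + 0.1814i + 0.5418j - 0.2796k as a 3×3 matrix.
[[0.2566, 0.628, 0.7347], [-0.2349, 0.7778, -0.5829], [-0.9375, -0.023, 0.3471]]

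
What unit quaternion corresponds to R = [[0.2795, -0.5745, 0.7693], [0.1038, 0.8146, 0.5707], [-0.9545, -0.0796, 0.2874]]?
0.7716 - 0.2107i + 0.5585j + 0.2198k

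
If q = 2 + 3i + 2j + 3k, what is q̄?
2 - 3i - 2j - 3k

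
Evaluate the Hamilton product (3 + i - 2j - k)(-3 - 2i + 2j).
-3 - 7i + 14j + k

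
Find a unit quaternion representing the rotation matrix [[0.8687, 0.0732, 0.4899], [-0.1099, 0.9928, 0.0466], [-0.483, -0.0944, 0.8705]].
0.9659 - 0.0365i + 0.2518j - 0.0474k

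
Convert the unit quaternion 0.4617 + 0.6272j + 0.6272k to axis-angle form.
axis = (0, √2/2, √2/2), θ = 125°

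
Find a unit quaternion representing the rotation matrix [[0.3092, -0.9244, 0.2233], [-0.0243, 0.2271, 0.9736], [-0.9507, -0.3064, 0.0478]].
0.6293 - 0.5085i + 0.4664j + 0.3576k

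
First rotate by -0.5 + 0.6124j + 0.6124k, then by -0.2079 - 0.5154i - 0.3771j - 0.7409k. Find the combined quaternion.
0.7886 + 0.4805i + 0.3769j - 0.0725k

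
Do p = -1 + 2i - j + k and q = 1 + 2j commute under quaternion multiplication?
No: pq = 1 - 3j + 5k ≠ 1 + 4i - 3j - 3k = qp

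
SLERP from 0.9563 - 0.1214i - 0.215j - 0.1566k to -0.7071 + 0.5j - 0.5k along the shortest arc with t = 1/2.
0.9007 - 0.0657i - 0.3871j + 0.1859k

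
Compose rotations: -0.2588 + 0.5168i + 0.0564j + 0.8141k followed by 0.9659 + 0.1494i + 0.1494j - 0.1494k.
-0.214 + 0.5906i - 0.183j + 0.7562k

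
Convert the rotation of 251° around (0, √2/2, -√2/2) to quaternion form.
-0.5807 + 0.5757j - 0.5757k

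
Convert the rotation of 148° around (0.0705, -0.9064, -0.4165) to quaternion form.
0.2756 + 0.0678i - 0.8713j - 0.4004k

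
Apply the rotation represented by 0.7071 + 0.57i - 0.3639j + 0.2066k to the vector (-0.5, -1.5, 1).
(0.457, -1.292, -1.273)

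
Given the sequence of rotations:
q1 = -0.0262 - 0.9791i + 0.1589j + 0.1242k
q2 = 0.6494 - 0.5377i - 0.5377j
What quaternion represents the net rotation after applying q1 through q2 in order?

q2 · q1 = -0.458 - 0.6885i + 0.1841j - 0.5312k
-0.458 - 0.6885i + 0.1841j - 0.5312k


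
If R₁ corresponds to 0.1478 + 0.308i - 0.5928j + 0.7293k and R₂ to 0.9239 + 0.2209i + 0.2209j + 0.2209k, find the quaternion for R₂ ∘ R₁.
0.0384 + 0.6093i - 0.6081j + 0.5075k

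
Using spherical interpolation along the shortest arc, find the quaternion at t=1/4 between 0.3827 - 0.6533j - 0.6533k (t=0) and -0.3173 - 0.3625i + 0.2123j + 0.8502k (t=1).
0.3795 + 0.0963i - 0.5604j - 0.7298k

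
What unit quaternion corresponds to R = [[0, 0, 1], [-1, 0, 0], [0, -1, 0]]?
-0.5 + 0.5i - 0.5j + 0.5k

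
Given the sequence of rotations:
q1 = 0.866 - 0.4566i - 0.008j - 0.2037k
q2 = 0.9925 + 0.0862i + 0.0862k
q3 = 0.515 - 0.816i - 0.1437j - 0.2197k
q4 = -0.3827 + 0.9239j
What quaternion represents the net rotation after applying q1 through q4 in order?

q2 · q1 = 0.9164 - 0.3778i - 0.0297j - 0.1282k
q3 · q2 · q1 = 0.1312 - 0.9305i - 0.1686j - 0.2974k
q4 · q3 · q2 · q1 = 0.1056 + 0.0813i + 0.1857j + 0.9735k
0.1056 + 0.0813i + 0.1857j + 0.9735k


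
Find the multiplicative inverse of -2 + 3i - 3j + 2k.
-0.0769 - 0.1154i + 0.1154j - 0.0769k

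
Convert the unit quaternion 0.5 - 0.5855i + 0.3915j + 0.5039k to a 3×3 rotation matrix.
[[0.1856, -0.9623, -0.1986], [0.0455, -0.1935, 0.9801], [-0.9816, -0.1909, 0.0078]]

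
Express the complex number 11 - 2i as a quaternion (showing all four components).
11 - 2i + 0j + 0k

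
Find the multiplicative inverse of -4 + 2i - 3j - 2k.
-0.1212 - 0.0606i + 0.0909j + 0.0606k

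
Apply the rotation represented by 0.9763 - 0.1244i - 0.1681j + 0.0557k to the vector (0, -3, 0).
(0.201, -2.889, 0.785)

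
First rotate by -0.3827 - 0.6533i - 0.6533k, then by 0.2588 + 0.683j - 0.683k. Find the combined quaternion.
-0.5452 - 0.6153i + 0.1848j + 0.5385k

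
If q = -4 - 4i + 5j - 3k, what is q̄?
-4 + 4i - 5j + 3k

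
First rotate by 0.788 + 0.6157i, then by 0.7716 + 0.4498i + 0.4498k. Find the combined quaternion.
0.3311 + 0.8295i + 0.2769j + 0.3544k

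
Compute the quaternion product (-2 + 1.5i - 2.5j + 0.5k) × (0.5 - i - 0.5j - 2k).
0.25 + 8i + 2.25j + k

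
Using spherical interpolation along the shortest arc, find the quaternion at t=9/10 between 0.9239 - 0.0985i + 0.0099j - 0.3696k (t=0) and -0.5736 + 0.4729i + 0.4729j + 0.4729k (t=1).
0.6263 - 0.4438i - 0.432j - 0.4735k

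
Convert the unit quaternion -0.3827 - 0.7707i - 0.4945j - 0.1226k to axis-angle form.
axis = (-0.8342, -0.5352, -0.1327), θ = 5π/4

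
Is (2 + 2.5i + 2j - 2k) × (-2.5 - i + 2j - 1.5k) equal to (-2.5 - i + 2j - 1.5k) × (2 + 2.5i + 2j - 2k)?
No: pq = -9.5 - 7.25i + 4.75j + 9k ≠ -9.5 - 9.25i - 6.75j - 5k = qp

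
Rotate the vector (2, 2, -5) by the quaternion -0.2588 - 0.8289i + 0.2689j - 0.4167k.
(-3.065, 1.363, 4.664)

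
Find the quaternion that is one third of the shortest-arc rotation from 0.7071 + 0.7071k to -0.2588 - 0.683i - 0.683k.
0.6007 + 0.2536i + 0.7582k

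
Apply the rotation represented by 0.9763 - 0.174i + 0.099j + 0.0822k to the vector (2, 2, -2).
(1.214, 1.392, -2.93)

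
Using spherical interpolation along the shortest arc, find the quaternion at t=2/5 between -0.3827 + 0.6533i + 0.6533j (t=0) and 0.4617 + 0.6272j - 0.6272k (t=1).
-0.0409 + 0.4825i + 0.8109j - 0.3284k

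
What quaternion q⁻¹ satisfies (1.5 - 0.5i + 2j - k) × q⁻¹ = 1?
0.2 + 0.0667i - 0.2667j + 0.1333k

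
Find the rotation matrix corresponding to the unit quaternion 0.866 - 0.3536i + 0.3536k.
[[0.7499, -0.6124, -0.2501], [0.6124, 0.4999, 0.6124], [-0.2501, -0.6124, 0.7499]]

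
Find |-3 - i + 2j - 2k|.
√18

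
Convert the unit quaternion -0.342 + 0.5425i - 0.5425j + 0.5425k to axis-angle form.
axis = (√3/3, -√3/3, √3/3), θ = 220°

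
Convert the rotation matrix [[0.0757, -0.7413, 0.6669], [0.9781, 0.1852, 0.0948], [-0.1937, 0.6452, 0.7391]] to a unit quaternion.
0.7071 + 0.1946i + 0.3043j + 0.6079k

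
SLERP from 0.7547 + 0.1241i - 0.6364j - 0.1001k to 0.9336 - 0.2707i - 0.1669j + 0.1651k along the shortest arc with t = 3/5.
0.9157 - 0.1182i - 0.3791j + 0.0616k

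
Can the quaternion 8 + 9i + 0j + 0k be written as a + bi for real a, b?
Yes. The quaternion 8 + 9i has j- and k-coefficients y = z = 0, so it lies in the complex subalgebra spanned by 1 and i.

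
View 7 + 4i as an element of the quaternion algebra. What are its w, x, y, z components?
7 + 4i + 0j + 0k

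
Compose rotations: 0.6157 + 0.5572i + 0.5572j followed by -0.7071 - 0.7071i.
-0.0414 - 0.8294i - 0.394j - 0.394k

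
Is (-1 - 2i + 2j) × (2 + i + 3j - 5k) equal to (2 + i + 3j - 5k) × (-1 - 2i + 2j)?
No: pq = -6 - 15i - 9j - 3k ≠ -6 + 5i + 11j + 13k = qp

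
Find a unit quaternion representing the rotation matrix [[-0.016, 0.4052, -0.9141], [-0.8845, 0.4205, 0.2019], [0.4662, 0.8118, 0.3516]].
0.6626 + 0.2301i - 0.5208j - 0.4866k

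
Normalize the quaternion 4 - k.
0.9701 - 0.2425k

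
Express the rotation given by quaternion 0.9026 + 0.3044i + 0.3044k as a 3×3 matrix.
[[0.8147, -0.5495, 0.1853], [0.5495, 0.6294, -0.5495], [0.1853, 0.5495, 0.8147]]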